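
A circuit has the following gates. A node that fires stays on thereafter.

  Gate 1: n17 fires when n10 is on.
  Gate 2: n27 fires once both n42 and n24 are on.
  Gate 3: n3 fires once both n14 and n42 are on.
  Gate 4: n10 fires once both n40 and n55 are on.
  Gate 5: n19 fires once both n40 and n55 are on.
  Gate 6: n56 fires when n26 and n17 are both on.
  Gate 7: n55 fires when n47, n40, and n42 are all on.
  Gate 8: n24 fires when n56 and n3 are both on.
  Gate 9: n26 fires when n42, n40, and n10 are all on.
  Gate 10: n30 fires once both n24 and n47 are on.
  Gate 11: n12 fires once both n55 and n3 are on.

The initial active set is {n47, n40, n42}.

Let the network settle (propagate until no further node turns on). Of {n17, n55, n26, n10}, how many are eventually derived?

n47, n40, and n42 are on, so n55 fires (Gate 7).
n40 and n55 are on, so n10 fires (Gate 4).
Gate 1: n10 on → n17 on.
n42, n40, and n10 are on, so n26 fires (Gate 9).
n17: reached.
n55: reached.
n26: reached.
n10: reached.
All 4 are reached.

4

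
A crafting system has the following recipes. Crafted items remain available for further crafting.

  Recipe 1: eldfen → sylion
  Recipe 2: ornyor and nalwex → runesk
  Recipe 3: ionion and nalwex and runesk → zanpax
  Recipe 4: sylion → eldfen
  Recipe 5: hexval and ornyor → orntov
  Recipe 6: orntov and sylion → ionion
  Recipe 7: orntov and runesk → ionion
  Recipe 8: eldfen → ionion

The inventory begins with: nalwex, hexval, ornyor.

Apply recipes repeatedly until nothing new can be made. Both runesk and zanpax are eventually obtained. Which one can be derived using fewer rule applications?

runesk: ornyor and nalwex → runesk (Recipe 2). [1 rule application]
zanpax: Using Recipe 2, ornyor and nalwex make runesk. Using Recipe 5, hexval and ornyor make orntov. Using Recipe 7, orntov and runesk make ionion. Using Recipe 3, ionion, nalwex, and runesk make zanpax. [4 rule applications]
runesk needs fewer.

runesk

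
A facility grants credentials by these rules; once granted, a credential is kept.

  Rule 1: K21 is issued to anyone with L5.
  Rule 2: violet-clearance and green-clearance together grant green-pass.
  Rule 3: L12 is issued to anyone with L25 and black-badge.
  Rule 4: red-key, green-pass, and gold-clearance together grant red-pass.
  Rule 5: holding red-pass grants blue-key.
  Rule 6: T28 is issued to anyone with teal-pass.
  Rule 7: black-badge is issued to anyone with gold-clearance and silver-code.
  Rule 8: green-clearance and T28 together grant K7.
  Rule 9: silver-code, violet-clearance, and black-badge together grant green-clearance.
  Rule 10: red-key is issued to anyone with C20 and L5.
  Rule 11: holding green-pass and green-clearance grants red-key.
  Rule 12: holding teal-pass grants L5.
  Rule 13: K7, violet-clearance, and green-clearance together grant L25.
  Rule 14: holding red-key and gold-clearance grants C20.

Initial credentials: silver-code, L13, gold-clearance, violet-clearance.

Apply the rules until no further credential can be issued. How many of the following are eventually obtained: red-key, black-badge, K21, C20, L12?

3

Holding gold-clearance and silver-code grants black-badge (Rule 7).
Holding silver-code, violet-clearance, and black-badge grants green-clearance (Rule 9).
Holding violet-clearance and green-clearance grants green-pass (Rule 2).
Holding green-pass and green-clearance grants red-key (Rule 11).
Holding red-key and gold-clearance grants C20 (Rule 14).
red-key: reached.
black-badge: reached.
K21 would need L5 (Rule 1), but L5 is never granted.
C20: reached.
L12 would need L25 and black-badge (Rule 3), but L25 is never granted.
Reached: red-key, black-badge, and C20 — 3 of the 5.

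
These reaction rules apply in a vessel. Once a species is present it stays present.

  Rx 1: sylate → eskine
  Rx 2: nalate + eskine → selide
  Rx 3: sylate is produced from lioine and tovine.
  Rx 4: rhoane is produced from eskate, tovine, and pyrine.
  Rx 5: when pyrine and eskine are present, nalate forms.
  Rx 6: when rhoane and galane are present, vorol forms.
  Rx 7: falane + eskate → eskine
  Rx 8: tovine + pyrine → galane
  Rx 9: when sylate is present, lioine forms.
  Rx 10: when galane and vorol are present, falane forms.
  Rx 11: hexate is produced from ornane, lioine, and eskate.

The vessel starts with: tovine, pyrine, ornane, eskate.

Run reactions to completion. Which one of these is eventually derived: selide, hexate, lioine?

eskate, tovine, and pyrine present → rhoane forms (Rx 4).
tovine and pyrine present → galane forms (Rx 8).
rhoane and galane present → vorol forms (Rx 6).
galane and vorol present → falane forms (Rx 10).
falane and eskate present → eskine forms (Rx 7).
pyrine and eskine present → nalate forms (Rx 5).
nalate and eskine present → selide forms (Rx 2).
lioine would need sylate (Rx 9), but sylate never forms. hexate would need ornane, lioine, and eskate (Rx 11), but lioine never forms.

selide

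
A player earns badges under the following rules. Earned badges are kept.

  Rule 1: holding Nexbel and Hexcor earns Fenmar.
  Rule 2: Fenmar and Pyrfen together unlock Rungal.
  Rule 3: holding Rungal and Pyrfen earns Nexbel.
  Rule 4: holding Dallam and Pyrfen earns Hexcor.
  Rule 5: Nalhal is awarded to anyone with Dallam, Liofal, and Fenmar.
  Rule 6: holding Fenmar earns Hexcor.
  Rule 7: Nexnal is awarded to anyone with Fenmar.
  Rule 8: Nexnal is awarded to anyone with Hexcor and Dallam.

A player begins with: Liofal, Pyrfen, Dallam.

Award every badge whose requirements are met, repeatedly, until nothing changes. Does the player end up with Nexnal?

With Dallam and Pyrfen, Hexcor is earned (Rule 4).
With Hexcor and Dallam, Nexnal is earned (Rule 8).

Yes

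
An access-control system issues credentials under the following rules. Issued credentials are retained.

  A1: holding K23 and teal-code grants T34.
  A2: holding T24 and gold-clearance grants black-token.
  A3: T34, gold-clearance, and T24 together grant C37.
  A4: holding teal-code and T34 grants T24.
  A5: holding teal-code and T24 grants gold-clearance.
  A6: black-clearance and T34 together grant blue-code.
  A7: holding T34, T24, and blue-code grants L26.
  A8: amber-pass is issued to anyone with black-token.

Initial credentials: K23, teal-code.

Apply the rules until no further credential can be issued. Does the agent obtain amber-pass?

Holding K23 and teal-code grants T34 (A1).
Holding teal-code and T34 grants T24 (A4).
Holding teal-code and T24 grants gold-clearance (A5).
Holding T24 and gold-clearance grants black-token (A2).
Holding black-token grants amber-pass (A8).

Yes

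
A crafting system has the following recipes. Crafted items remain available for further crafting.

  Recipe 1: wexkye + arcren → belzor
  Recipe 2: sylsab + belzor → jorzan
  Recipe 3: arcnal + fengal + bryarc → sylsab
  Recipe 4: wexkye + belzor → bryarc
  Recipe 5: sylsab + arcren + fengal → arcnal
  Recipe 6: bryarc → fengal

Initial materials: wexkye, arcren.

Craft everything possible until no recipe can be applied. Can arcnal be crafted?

arcnal would need sylsab, arcren, and fengal (Recipe 5), but sylsab is never obtained.

No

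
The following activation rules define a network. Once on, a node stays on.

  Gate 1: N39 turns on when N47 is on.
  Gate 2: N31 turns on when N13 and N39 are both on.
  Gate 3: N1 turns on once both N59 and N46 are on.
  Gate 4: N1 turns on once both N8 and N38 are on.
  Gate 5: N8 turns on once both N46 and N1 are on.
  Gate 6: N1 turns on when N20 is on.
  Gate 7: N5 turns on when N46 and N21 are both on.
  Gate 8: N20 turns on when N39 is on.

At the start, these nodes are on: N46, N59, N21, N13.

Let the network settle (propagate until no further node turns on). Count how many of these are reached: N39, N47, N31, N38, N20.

0

N39 would need N47 (Gate 1), but N47 never turns on.
No rule produces N47, and it is not given.
N31 would need N13 and N39 (Gate 2), but N39 never turns on.
No rule produces N38, and it is not given.
N20 would need N39 (Gate 8), but N39 never turns on.
None of the 5 are reached.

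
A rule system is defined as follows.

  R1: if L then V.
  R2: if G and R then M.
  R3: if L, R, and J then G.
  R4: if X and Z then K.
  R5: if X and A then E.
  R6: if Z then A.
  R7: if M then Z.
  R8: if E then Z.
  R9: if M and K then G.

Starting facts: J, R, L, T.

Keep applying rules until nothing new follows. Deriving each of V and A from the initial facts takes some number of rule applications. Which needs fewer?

V: From L, R1 gives V. [1 rule application]
A: L, R, and J hold, so G follows (R3). G and R hold, so M follows (R2). From M, R7 gives Z. From Z, R6 gives A. [4 rule applications]
V needs fewer.

V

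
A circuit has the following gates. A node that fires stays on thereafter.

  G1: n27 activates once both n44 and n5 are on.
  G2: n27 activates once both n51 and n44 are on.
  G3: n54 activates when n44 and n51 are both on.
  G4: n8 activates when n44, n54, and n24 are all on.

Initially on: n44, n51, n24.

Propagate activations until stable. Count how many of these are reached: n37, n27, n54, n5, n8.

G2: n51 and n44 on → n27 on.
n44 and n51 are on, so n54 activates (G3).
G4: n44, n54, and n24 on → n8 on.
No rule produces n37, and it is not given.
n27: reached.
n54: reached.
No rule produces n5, and it is not given.
n8: reached.
Reached: n27, n54, and n8 — 3 of the 5.

3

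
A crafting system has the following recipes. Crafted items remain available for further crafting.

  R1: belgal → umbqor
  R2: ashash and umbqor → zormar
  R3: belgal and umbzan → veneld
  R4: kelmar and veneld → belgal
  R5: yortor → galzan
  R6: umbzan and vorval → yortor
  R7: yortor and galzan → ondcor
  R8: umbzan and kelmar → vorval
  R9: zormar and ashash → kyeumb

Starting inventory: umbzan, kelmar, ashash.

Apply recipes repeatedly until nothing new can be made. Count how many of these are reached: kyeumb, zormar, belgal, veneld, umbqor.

0

kyeumb would need zormar and ashash (R9), but zormar is never obtained.
zormar would need ashash and umbqor (R2), but umbqor is never obtained.
belgal would need kelmar and veneld (R4), but veneld is never obtained.
veneld would need belgal and umbzan (R3), but belgal is never obtained.
umbqor would need belgal (R1), but belgal is never obtained.
None of the 5 are reached.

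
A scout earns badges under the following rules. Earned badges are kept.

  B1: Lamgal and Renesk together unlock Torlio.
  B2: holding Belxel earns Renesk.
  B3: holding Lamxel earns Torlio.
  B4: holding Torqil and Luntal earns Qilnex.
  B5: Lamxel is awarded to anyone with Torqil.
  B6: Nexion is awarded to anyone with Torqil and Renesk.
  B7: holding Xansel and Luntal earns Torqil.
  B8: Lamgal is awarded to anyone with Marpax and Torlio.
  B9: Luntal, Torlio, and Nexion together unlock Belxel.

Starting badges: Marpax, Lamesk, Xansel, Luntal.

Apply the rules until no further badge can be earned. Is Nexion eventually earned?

Nexion would need Torqil and Renesk (B6), but Renesk is never earned.

No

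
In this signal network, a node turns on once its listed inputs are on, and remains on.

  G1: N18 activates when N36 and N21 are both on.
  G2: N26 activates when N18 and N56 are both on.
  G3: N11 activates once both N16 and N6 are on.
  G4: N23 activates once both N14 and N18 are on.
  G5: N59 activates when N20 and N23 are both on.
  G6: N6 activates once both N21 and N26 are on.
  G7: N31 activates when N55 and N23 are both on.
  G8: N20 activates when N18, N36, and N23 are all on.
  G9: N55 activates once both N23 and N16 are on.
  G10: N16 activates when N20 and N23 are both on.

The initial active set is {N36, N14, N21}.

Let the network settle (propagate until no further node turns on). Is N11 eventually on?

No

N11 would need N16 and N6 (G3), but N6 never turns on.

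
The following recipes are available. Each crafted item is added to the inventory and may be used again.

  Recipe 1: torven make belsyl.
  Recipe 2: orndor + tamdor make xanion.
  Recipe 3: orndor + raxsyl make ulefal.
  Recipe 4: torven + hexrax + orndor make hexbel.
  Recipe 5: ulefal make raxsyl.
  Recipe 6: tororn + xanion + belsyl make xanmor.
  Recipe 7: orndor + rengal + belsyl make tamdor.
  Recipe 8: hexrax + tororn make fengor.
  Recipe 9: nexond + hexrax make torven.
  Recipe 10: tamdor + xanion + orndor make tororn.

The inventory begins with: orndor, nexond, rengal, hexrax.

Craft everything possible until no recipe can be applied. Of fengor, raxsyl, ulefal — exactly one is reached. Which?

fengor

Using Recipe 9, nexond and hexrax make torven.
torven → belsyl (Recipe 1).
Using Recipe 7, orndor, rengal, and belsyl make tamdor.
Using Recipe 2, orndor and tamdor make xanion.
tamdor + xanion + orndor → tororn (Recipe 10).
Using Recipe 8, hexrax and tororn make fengor.
raxsyl would need ulefal (Recipe 5), but ulefal is never obtained. ulefal would need orndor and raxsyl (Recipe 3), but raxsyl is never obtained.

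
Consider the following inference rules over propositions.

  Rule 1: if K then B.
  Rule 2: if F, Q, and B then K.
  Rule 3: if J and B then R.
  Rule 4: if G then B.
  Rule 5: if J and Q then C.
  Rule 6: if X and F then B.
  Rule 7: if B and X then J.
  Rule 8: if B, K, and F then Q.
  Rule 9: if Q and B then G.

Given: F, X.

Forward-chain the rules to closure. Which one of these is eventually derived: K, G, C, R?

R

From X and F, Rule 6 gives B.
From B and X, Rule 7 gives J.
From J and B, Rule 3 gives R.
K would need F, Q, and B (Rule 2), but Q is never established. C would need J and Q (Rule 5), but Q is never established. G would need Q and B (Rule 9), but Q is never established.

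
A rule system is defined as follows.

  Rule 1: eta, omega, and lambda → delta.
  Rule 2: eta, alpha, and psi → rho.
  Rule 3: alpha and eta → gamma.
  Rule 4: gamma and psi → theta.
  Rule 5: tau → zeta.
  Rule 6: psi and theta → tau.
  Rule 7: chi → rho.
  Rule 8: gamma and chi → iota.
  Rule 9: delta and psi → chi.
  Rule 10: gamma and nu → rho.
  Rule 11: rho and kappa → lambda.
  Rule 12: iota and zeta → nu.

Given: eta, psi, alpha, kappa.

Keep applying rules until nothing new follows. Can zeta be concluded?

Yes

From alpha and eta, Rule 3 gives gamma.
gamma and psi hold, so theta follows (Rule 4).
psi and theta hold, so tau follows (Rule 6).
tau holds, so zeta follows (Rule 5).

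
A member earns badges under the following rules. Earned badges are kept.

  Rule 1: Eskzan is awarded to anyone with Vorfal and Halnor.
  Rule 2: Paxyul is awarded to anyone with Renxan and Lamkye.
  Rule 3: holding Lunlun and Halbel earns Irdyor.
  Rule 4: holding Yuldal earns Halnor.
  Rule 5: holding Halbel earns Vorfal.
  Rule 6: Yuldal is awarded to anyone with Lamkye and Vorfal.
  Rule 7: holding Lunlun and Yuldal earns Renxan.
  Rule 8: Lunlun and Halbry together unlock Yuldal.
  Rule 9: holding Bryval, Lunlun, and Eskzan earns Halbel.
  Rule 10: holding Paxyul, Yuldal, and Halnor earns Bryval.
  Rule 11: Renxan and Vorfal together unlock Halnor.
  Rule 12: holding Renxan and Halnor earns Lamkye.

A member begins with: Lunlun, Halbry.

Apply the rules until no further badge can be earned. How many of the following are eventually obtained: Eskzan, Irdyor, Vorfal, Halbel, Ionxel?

Eskzan would need Vorfal and Halnor (Rule 1), but Vorfal is never earned.
Irdyor would need Lunlun and Halbel (Rule 3), but Halbel is never earned.
Vorfal would need Halbel (Rule 5), but Halbel is never earned.
Halbel would need Bryval, Lunlun, and Eskzan (Rule 9), but Eskzan is never earned.
No rule produces Ionxel, and it is not given.
None of the 5 are reached.

0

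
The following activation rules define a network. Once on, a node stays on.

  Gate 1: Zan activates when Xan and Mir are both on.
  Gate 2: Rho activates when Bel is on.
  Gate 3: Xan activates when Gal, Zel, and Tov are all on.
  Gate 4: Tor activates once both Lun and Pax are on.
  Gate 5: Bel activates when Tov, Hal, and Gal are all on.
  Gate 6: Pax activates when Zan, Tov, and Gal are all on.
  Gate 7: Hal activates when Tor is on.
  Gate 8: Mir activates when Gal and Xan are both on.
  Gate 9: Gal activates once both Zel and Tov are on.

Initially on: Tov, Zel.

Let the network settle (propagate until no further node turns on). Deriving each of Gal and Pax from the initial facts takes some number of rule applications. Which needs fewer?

Gal

Gal: Zel and Tov are on, so Gal activates (Gate 9). [1 rule application]
Pax: Zel and Tov are on, so Gal activates (Gate 9). Gate 3: Gal, Zel, and Tov on → Xan on. Gate 8: Gal and Xan on → Mir on. Gate 1: Xan and Mir on → Zan on. Gate 6: Zan, Tov, and Gal on → Pax on. [5 rule applications]
Gal needs fewer.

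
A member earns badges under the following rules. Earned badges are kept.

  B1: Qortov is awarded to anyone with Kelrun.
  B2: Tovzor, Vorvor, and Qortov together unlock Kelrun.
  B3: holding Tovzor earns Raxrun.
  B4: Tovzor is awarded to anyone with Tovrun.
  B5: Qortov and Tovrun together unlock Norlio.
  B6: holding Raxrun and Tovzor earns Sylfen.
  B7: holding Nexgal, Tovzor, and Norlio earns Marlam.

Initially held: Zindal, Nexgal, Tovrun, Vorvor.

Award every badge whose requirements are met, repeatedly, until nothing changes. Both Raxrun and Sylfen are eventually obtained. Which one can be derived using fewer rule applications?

Raxrun

Raxrun: With Tovrun, Tovzor is earned (B4). With Tovzor, Raxrun is earned (B3). [2 rule applications]
Sylfen: With Tovrun, Tovzor is earned (B4). With Tovzor, Raxrun is earned (B3). With Raxrun and Tovzor, Sylfen is earned (B6). [3 rule applications]
Raxrun needs fewer.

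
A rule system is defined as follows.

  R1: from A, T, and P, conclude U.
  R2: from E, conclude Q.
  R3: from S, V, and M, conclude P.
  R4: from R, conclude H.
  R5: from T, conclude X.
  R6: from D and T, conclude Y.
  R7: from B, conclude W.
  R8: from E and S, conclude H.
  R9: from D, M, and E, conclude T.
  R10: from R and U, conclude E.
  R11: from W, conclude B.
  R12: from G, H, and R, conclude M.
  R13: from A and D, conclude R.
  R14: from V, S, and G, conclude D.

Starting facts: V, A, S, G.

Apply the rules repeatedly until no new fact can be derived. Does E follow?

No

E would need R and U (R10), but U is never established.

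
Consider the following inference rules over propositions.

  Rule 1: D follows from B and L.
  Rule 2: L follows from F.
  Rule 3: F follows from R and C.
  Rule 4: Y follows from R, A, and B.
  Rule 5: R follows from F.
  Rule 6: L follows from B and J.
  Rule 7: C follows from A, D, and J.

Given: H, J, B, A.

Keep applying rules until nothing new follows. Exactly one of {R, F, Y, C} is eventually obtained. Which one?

C

From B and J, Rule 6 gives L.
B and L hold, so D follows (Rule 1).
A, D, and J hold, so C follows (Rule 7).
Y would need R, A, and B (Rule 4), but R is never established. F would need R and C (Rule 3), but R is never established. R would need F (Rule 5), but F is never established.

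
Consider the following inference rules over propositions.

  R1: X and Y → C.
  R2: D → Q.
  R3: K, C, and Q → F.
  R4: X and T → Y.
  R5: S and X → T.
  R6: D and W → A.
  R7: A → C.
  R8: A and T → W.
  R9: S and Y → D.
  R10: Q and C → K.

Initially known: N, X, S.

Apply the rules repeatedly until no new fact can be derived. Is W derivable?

No

W would need A and T (R8), but A is never established.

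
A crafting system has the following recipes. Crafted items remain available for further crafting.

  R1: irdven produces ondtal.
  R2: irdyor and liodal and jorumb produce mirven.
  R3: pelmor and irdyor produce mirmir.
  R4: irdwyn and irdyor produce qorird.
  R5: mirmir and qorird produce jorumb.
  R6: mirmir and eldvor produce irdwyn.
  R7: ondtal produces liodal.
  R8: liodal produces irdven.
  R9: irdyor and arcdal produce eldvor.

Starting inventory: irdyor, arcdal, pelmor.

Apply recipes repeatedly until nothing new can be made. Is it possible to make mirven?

mirven would need irdyor, liodal, and jorumb (R2), but liodal is never obtained.

No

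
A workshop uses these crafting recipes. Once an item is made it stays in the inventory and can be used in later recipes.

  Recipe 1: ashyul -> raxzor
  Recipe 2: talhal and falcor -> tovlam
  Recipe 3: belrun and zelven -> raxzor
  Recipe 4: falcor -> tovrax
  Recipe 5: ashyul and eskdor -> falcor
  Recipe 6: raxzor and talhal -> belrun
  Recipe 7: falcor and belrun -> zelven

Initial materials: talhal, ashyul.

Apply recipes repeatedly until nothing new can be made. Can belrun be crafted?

Yes

ashyul -> raxzor (Recipe 1).
raxzor and talhal -> belrun (Recipe 6).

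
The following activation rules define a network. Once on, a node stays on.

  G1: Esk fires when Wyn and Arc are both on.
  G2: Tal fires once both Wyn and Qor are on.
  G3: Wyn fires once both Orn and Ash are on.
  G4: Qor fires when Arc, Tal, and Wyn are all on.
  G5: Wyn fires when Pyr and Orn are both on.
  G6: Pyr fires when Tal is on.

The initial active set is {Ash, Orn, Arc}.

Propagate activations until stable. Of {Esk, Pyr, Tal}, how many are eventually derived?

G3: Orn and Ash on → Wyn on.
G1: Wyn and Arc on → Esk on.
Esk: reached.
Pyr would need Tal (G6), but Tal never turns on.
Tal would need Wyn and Qor (G2), but Qor never turns on.
Reached: Esk — 1 of the 3.

1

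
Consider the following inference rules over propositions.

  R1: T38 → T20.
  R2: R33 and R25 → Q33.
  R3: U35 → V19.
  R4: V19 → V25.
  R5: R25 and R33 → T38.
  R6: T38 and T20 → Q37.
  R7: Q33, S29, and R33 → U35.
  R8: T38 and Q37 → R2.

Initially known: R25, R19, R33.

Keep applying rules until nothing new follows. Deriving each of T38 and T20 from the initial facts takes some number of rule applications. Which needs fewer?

T38

T38: From R25 and R33, R5 gives T38. [1 rule application]
T20: R25 and R33 hold, so T38 follows (R5). From T38, R1 gives T20. [2 rule applications]
T38 needs fewer.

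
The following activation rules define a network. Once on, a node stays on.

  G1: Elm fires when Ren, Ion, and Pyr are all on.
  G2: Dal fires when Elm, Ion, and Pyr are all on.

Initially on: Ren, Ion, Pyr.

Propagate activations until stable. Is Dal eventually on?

G1: Ren, Ion, and Pyr on → Elm on.
G2: Elm, Ion, and Pyr on → Dal on.

Yes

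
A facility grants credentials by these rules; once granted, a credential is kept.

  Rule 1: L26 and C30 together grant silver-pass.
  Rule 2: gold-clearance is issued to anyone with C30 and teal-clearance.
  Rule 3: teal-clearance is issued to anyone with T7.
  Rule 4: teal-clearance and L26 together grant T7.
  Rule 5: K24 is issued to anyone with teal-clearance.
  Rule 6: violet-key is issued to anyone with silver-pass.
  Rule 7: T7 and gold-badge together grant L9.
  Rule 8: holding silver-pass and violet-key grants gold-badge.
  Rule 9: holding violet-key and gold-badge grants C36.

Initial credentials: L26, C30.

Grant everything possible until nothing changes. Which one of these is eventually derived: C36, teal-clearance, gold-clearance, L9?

Holding L26 and C30 grants silver-pass (Rule 1).
Holding silver-pass grants violet-key (Rule 6).
Holding silver-pass and violet-key grants gold-badge (Rule 8).
Holding violet-key and gold-badge grants C36 (Rule 9).
L9 would need T7 and gold-badge (Rule 7), but T7 is never granted. teal-clearance would need T7 (Rule 3), but T7 is never granted. gold-clearance would need C30 and teal-clearance (Rule 2), but teal-clearance is never granted.

C36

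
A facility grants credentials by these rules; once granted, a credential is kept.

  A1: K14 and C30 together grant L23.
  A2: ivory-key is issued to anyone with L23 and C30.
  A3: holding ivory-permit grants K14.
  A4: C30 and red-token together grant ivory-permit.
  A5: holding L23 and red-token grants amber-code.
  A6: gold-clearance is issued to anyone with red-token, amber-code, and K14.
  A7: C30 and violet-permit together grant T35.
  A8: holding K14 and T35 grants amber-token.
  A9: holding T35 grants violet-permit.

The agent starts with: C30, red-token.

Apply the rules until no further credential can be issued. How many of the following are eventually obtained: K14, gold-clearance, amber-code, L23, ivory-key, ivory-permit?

6

Holding C30 and red-token grants ivory-permit (A4).
Holding ivory-permit grants K14 (A3).
Holding K14 and C30 grants L23 (A1).
Holding L23 and C30 grants ivory-key (A2).
Holding L23 and red-token grants amber-code (A5).
Holding red-token, amber-code, and K14 grants gold-clearance (A6).
K14: reached.
gold-clearance: reached.
amber-code: reached.
L23: reached.
ivory-key: reached.
ivory-permit: reached.
All 6 are reached.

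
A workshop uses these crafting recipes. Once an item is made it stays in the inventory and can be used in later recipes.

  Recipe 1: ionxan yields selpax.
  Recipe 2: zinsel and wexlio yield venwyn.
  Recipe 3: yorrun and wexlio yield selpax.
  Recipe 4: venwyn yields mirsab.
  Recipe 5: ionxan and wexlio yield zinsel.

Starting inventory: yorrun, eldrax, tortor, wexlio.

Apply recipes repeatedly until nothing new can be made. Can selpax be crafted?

Yes

yorrun and wexlio → selpax (Recipe 3).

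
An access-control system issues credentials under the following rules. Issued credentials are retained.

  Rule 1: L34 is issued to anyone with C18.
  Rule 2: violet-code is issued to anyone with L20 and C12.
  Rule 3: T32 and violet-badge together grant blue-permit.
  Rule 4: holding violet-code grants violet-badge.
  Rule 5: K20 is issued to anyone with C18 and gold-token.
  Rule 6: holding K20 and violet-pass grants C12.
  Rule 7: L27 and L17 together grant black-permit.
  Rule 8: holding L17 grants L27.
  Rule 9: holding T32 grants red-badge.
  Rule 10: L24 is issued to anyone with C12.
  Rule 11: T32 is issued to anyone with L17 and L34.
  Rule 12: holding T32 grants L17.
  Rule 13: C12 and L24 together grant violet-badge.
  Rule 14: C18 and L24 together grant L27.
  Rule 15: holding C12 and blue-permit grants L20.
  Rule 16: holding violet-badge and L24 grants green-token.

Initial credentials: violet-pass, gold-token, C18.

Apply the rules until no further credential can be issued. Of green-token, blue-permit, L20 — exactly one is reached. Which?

Holding C18 and gold-token grants K20 (Rule 5).
Holding K20 and violet-pass grants C12 (Rule 6).
Holding C12 grants L24 (Rule 10).
Holding C12 and L24 grants violet-badge (Rule 13).
Holding violet-badge and L24 grants green-token (Rule 16).
blue-permit would need T32 and violet-badge (Rule 3), but T32 is never granted. L20 would need C12 and blue-permit (Rule 15), but blue-permit is never granted.

green-token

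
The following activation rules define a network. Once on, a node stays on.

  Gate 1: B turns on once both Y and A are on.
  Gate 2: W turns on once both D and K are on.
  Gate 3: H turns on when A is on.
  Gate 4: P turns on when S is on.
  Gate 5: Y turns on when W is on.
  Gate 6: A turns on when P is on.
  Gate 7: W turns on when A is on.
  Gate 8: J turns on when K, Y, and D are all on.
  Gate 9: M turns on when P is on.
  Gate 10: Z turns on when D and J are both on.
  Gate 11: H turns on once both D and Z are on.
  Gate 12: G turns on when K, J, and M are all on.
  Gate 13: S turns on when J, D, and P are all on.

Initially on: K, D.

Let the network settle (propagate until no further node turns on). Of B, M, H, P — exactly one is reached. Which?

H

Gate 2: D and K on → W on.
W is on, so Y turns on (Gate 5).
Gate 8: K, Y, and D on → J on.
Gate 10: D and J on → Z on.
Gate 11: D and Z on → H on.
P would need S (Gate 4), but S never turns on. B would need Y and A (Gate 1), but A never turns on. M would need P (Gate 9), but P never turns on.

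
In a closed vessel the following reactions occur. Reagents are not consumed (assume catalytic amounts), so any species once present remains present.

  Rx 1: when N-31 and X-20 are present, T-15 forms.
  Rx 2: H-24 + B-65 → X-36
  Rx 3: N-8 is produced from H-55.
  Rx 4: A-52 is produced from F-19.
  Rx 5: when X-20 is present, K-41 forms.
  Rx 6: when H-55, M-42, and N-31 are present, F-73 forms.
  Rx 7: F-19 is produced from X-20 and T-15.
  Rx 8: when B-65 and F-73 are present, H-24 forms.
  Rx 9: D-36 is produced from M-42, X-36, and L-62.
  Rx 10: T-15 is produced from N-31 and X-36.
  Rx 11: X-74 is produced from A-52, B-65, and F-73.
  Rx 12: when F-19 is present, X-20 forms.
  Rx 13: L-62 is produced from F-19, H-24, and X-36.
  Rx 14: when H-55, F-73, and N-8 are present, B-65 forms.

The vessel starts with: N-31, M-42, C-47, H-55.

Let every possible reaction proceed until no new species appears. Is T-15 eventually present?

H-55 present → N-8 forms (Rx 3).
H-55, M-42, and N-31 present → F-73 forms (Rx 6).
H-55, F-73, and N-8 present → B-65 forms (Rx 14).
B-65 and F-73 present → H-24 forms (Rx 8).
H-24 and B-65 present → X-36 forms (Rx 2).
N-31 and X-36 present → T-15 forms (Rx 10).

Yes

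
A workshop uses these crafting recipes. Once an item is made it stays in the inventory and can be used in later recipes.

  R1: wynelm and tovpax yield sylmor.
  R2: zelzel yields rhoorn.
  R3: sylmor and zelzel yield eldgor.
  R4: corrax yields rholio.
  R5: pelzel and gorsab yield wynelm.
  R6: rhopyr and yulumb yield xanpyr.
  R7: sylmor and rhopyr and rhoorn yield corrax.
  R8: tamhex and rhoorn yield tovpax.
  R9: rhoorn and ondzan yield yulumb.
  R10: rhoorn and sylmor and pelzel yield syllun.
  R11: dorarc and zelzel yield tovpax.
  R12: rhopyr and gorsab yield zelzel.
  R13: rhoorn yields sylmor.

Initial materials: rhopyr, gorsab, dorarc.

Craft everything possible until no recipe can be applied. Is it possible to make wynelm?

No

wynelm would need pelzel and gorsab (R5), but pelzel is never obtained.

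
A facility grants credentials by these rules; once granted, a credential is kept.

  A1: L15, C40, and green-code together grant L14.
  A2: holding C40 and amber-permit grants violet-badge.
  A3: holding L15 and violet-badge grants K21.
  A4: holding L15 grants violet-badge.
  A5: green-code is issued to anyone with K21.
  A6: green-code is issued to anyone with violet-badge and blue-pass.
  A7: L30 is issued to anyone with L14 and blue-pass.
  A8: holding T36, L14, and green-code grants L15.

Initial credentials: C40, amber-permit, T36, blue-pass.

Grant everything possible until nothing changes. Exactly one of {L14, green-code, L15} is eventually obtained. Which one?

green-code

Holding C40 and amber-permit grants violet-badge (A2).
Holding violet-badge and blue-pass grants green-code (A6).
L14 would need L15, C40, and green-code (A1), but L15 is never granted. L15 would need T36, L14, and green-code (A8), but L14 is never granted.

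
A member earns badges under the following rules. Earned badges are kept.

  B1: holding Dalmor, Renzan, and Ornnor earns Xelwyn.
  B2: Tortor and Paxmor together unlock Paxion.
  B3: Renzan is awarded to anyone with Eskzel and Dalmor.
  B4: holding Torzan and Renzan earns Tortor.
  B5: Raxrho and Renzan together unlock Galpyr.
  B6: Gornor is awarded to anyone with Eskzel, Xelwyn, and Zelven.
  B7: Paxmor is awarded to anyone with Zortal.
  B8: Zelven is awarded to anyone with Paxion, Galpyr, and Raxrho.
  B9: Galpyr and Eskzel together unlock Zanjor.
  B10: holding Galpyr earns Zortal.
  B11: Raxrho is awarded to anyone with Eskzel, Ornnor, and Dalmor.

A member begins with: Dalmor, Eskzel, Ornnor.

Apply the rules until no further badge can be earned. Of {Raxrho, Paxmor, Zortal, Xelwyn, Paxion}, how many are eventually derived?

With Eskzel, Ornnor, and Dalmor, Raxrho is earned (B11).
With Eskzel and Dalmor, Renzan is earned (B3).
With Raxrho and Renzan, Galpyr is earned (B5).
With Dalmor, Renzan, and Ornnor, Xelwyn is earned (B1).
With Galpyr, Zortal is earned (B10).
With Zortal, Paxmor is earned (B7).
Raxrho: reached.
Paxmor: reached.
Zortal: reached.
Xelwyn: reached.
Paxion would need Tortor and Paxmor (B2), but Tortor is never earned.
Reached: Raxrho, Paxmor, Zortal, and Xelwyn — 4 of the 5.

4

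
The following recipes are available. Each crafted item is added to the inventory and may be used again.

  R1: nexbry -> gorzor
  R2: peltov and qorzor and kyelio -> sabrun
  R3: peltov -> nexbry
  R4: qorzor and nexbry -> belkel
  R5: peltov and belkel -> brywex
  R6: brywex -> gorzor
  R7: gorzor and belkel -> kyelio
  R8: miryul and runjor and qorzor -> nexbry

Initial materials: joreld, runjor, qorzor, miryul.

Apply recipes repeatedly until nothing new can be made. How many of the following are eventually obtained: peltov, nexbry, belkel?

miryul and runjor and qorzor -> nexbry (R8).
Using R4, qorzor and nexbry make belkel.
No rule produces peltov, and it is not given.
nexbry: reached.
belkel: reached.
Reached: nexbry and belkel — 2 of the 3.

2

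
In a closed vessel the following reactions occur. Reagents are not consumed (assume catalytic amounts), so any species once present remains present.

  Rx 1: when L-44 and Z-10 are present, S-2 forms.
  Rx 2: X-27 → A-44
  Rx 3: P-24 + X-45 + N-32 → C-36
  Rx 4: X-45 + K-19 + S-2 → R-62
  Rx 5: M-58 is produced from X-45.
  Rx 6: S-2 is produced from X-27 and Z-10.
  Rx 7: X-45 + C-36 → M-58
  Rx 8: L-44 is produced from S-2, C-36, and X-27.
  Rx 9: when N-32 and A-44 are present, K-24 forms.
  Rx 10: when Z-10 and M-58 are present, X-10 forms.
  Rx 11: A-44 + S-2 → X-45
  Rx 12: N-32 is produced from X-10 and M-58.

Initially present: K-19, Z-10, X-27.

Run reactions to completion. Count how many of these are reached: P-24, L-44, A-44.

1

X-27 present → A-44 forms (Rx 2).
No rule produces P-24, and it is not given.
L-44 would need S-2, C-36, and X-27 (Rx 8), but C-36 never forms.
A-44: reached.
Reached: A-44 — 1 of the 3.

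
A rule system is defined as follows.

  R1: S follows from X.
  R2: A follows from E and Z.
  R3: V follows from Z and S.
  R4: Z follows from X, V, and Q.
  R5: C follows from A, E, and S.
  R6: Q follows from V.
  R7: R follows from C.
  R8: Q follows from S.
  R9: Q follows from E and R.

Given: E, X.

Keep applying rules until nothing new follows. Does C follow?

No

C would need A, E, and S (R5), but A is never established.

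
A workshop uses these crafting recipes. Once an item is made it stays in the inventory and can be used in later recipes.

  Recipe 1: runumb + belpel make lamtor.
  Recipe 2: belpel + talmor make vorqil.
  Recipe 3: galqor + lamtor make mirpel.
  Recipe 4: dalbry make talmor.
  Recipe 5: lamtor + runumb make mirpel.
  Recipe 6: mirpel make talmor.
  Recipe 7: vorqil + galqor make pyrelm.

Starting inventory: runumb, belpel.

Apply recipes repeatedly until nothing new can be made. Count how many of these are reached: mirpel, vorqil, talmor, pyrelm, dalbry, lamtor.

4

Using Recipe 1, runumb and belpel make lamtor.
Using Recipe 5, lamtor and runumb make mirpel.
Using Recipe 6, mirpel makes talmor.
Using Recipe 2, belpel and talmor make vorqil.
mirpel: reached.
vorqil: reached.
talmor: reached.
pyrelm would need vorqil and galqor (Recipe 7), but galqor is never obtained.
No rule produces dalbry, and it is not given.
lamtor: reached.
Reached: mirpel, vorqil, talmor, and lamtor — 4 of the 6.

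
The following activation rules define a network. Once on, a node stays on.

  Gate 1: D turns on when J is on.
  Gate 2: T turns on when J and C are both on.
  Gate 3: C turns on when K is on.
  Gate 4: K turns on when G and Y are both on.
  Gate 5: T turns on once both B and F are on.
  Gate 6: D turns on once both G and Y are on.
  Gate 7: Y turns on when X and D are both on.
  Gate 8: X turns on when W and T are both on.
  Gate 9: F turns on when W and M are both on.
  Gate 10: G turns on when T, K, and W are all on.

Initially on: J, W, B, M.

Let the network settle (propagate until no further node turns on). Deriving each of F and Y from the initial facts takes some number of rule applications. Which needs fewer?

F

F: W and M are on, so F turns on (Gate 9). [1 rule application]
Y: Gate 9: W and M on → F on. J is on, so D turns on (Gate 1). B and F are on, so T turns on (Gate 5). Gate 8: W and T on → X on. X and D are on, so Y turns on (Gate 7). [5 rule applications]
F needs fewer.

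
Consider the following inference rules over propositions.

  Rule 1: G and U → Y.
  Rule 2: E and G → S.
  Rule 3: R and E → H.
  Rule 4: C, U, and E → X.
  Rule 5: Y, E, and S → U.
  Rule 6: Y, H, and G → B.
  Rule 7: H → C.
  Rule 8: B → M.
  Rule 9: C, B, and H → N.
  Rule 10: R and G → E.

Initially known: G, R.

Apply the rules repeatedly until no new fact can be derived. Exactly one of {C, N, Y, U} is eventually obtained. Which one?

C

R and G hold, so E follows (Rule 10).
R and E hold, so H follows (Rule 3).
From H, Rule 7 gives C.
Y would need G and U (Rule 1), but U is never established. U would need Y, E, and S (Rule 5), but Y is never established. N would need C, B, and H (Rule 9), but B is never established.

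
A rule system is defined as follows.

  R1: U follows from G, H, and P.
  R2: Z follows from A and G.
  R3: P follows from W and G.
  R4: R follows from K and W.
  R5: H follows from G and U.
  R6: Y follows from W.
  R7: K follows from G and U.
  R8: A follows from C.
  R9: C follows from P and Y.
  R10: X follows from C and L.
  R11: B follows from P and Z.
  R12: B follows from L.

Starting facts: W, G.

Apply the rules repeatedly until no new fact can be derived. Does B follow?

From W and G, R3 gives P.
From W, R6 gives Y.
P and Y hold, so C follows (R9).
C holds, so A follows (R8).
From A and G, R2 gives Z.
P and Z hold, so B follows (R11).

Yes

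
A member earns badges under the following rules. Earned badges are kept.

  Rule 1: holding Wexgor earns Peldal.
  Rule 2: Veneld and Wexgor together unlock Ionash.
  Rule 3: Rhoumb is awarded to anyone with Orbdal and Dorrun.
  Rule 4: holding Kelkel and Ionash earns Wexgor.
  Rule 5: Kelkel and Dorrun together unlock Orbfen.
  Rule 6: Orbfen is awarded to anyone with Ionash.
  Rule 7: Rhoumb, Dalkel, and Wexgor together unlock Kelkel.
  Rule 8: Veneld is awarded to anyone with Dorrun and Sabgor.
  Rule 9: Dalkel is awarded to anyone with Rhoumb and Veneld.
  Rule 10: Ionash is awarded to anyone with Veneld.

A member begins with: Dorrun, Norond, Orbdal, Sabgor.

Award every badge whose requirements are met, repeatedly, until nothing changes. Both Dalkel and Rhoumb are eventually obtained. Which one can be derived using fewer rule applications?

Rhoumb: With Orbdal and Dorrun, Rhoumb is earned (Rule 3). [1 rule application]
Dalkel: With Dorrun and Sabgor, Veneld is earned (Rule 8). With Orbdal and Dorrun, Rhoumb is earned (Rule 3). With Rhoumb and Veneld, Dalkel is earned (Rule 9). [3 rule applications]
Rhoumb needs fewer.

Rhoumb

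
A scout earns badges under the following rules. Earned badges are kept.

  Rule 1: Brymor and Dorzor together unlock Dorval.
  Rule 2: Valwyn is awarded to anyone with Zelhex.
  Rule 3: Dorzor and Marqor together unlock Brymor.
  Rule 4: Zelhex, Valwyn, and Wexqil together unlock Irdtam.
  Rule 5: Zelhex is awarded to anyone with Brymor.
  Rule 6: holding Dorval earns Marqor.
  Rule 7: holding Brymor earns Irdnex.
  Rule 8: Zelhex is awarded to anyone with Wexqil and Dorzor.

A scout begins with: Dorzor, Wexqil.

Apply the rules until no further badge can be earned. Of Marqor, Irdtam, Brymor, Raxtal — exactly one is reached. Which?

With Wexqil and Dorzor, Zelhex is earned (Rule 8).
With Zelhex, Valwyn is earned (Rule 2).
With Zelhex, Valwyn, and Wexqil, Irdtam is earned (Rule 4).
Marqor would need Dorval (Rule 6), but Dorval is never earned. Brymor would need Dorzor and Marqor (Rule 3), but Marqor is never earned. No rule produces Raxtal, and it is not given.

Irdtam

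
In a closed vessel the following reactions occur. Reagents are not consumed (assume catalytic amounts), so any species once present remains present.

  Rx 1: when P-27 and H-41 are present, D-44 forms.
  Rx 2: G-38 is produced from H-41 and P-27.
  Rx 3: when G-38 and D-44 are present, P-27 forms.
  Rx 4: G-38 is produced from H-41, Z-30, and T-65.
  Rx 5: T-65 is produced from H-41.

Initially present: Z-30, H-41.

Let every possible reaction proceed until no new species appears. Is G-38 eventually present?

H-41 present → T-65 forms (Rx 5).
H-41, Z-30, and T-65 present → G-38 forms (Rx 4).

Yes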